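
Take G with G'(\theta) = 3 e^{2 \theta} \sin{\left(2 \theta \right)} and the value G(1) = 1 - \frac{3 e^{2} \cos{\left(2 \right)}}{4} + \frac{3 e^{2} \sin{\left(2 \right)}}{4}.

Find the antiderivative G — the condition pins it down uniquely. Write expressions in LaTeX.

Differentiate the proposed G(\theta) back; it has to land on the given G'(\theta).
A general antiderivative is \frac{3 e^{2 \theta} \sin{\left(2 \theta \right)}}{4} - \frac{3 e^{2 \theta} \cos{\left(2 \theta \right)}}{4} + C.
The condition gives C = 1 - \frac{3 e^{2} \cos{\left(2 \right)}}{4} + \frac{3 e^{2} \sin{\left(2 \right)}}{4} - (- \frac{3 e^{2} \cos{\left(2 \right)}}{4} + \frac{3 e^{2} \sin{\left(2 \right)}}{4}) = 1.
So G(\theta) = \frac{3 e^{2 \theta} \sin{\left(2 \theta \right)}}{4} - \frac{3 e^{2 \theta} \cos{\left(2 \theta \right)}}{4} + 1.
Check: d/d\theta[\frac{3 e^{2 \theta} \sin{\left(2 \theta \right)}}{4} - \frac{3 e^{2 \theta} \cos{\left(2 \theta \right)}}{4} + 1] = 3 e^{2 \theta} \sin{\left(2 \theta \right)} = G'(\theta).

G(\theta) = \frac{3 e^{2 \theta} \sin{\left(2 \theta \right)}}{4} - \frac{3 e^{2 \theta} \cos{\left(2 \theta \right)}}{4} + 1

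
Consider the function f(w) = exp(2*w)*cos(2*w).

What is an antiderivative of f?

An antiderivative is F(w) = (sin(2*w) + cos(2*w))*exp(2*w)/4.

A candidate is checked by its d/dw: the result must match f(w).
Check: d/dw[(sin(2*w) + cos(2*w))*exp(2*w)/4] = exp(2*w)*cos(2*w) = f(w).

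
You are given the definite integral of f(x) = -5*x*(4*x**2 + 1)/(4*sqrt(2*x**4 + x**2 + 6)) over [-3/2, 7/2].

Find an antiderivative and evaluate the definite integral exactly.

Antiderivative: F(x) = -5*sqrt(2*x**4 + x**2 + 6)/4; value = -15*sqrt(566)/16 + 35*sqrt(6)/16

f matches the chain-rule pattern g'(h)*h' with inner function h(x) = 2*x**4 + x**2 + 6; substituting u = h(x) collapses the integral.
F(x) = -5*sqrt(2*x**4 + x**2 + 6)/4 is an antiderivative of f.
Check: d/dx[-5*sqrt(2*x**4 + x**2 + 6)/4] = (-20*x**3 - 5*x)/(4*sqrt(2*x**4 + x**2 + 6)), which equals f(x).
F(7/2) = -15*sqrt(566)/16; F(-3/2) = -35*sqrt(6)/16.
Integral = F(7/2) - F(-3/2) = -15*sqrt(566)/16 + 35*sqrt(6)/16.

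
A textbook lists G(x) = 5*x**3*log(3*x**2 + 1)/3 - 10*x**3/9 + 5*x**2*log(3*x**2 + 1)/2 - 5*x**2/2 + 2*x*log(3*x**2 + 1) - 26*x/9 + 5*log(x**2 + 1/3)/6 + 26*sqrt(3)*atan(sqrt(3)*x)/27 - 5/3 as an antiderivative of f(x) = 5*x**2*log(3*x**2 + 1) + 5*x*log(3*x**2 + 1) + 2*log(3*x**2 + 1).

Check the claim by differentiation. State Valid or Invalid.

Valid - the claim checks out under differentiation.

d/dx[G] = 5*x**2*log(3*x**2 + 1) + 5*x*log(3*x**2 + 1) + 2*log(3*x**2 + 1)
This equals f(x) exactly, so the claim holds.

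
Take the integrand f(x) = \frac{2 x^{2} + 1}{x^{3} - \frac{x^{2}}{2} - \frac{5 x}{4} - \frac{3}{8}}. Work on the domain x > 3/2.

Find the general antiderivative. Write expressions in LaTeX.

F(x) = \frac{11 \left(2 x + 1\right) \log{\left(x - \frac{3}{2} \right)} + 5 \left(2 x + 1\right) \log{\left(x + \frac{1}{2} \right)} + 12}{8 \left(2 x + 1\right)} + C

Factor the denominator (\left(2 x - 3\right) \left(2 x + 1\right)^{2}) and decompose: f = \frac{5}{4 \left(2 x + 1\right)} - \frac{3}{\left(2 x + 1\right)^{2}} + \frac{11}{4 \left(2 x - 3\right)}; each piece integrates to a log, atan, or power term.
Check: d/dx[\frac{11 \left(2 x + 1\right) \log{\left(x - \frac{3}{2} \right)} + 5 \left(2 x + 1\right) \log{\left(x + \frac{1}{2} \right)} + 12}{8 \left(2 x + 1\right)}] = \frac{16 x^{2} + 8}{8 x^{3} - 4 x^{2} - 10 x - 3}, which equals f(x).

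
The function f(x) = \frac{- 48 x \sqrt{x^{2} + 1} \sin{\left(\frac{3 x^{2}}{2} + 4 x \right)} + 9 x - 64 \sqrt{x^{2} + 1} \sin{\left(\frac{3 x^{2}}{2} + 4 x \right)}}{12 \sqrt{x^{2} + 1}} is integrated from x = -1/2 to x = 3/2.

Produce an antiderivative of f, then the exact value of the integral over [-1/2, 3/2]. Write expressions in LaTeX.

A first test for any F(x): its x-derivative must equal f(x) identically.
F(x) = \frac{3 \sqrt{x^{2} + 1}}{4} + \frac{4 \cos{\left(\frac{3 x^{2}}{2} + 4 x \right)}}{3} is an antiderivative of f.
Check: d/dx[\frac{3 \sqrt{x^{2} + 1}}{4} + \frac{4 \cos{\left(\frac{3 x^{2}}{2} + 4 x \right)}}{3}] = \frac{- 48 x \sqrt{x^{2} + 1} \sin{\left(\frac{3 x^{2}}{2} + 4 x \right)} + 9 x - 64 \sqrt{x^{2} + 1} \sin{\left(\frac{3 x^{2}}{2} + 4 x \right)}}{12 \sqrt{x^{2} + 1}} = f(x).
F(3/2) = \frac{4 \cos{\left(\frac{75}{8} \right)}}{3} + \frac{3 \sqrt{13}}{8}; F(-1/2) = \frac{4 \cos{\left(\frac{13}{8} \right)}}{3} + \frac{3 \sqrt{5}}{8}.
Integral = F(3/2) - F(-1/2) = \frac{4 \cos{\left(\frac{75}{8} \right)}}{3} - \frac{3 \sqrt{5}}{8} - \frac{4 \cos{\left(\frac{13}{8} \right)}}{3} + \frac{3 \sqrt{13}}{8}.

Antiderivative: F(x) = \frac{3 \sqrt{x^{2} + 1}}{4} + \frac{4 \cos{\left(\frac{3 x^{2}}{2} + 4 x \right)}}{3}; value = \frac{4 \cos{\left(\frac{75}{8} \right)}}{3} - \frac{3 \sqrt{5}}{8} - \frac{4 \cos{\left(\frac{13}{8} \right)}}{3} + \frac{3 \sqrt{13}}{8}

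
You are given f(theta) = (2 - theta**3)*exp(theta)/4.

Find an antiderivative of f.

f has the shape u'v + uv' for u = -theta**3/4 + 3*theta**2/4 - 3*theta/2 + 2 and v = exp(theta) — it is the derivative of the product u*v.
Check: d/dtheta[(-theta**3 + 3*theta**2 - 6*theta + 8)*exp(theta)/4] = -theta**3*exp(theta)/4 + exp(theta)/2, which equals f(theta).

An antiderivative is F(theta) = (-theta**3 + 3*theta**2 - 6*theta + 8)*exp(theta)/4.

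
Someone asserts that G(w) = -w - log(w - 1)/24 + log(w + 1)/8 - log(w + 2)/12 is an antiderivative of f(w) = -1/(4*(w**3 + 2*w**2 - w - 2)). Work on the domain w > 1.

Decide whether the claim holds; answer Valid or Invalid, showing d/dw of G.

d/dw[G] = (-4*w**3 - 8*w**2 + 4*w + 7)/(4*w**3 + 8*w**2 - 4*w - 8)
d/dw[G] - f(w) = -1 != 0.

Invalid: d/dw[G] - f = -1, which is not 0.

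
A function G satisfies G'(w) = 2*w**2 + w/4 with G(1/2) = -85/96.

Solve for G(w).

G(w) = 2*w**3/3 + w**2/8 - 1

The integrand splits into summands that can be handled one at a time.
A general antiderivative is 2*w**3/3 + w**2/8 + C.
The condition gives C = -85/96 - (11/96) = -1.
So G(w) = 2*w**3/3 + w**2/8 - 1.
Check: d/dw[2*w**3/3 + w**2/8 - 1] = 2*w**2 + w/4 = G'(w).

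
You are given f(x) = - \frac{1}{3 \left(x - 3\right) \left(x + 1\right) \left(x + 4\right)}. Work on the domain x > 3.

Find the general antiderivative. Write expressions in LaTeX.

Factor the denominator (3 \left(x - 3\right) \left(x + 1\right) \left(x + 4\right)) and decompose: f = - \frac{1}{63 \left(x + 4\right)} + \frac{1}{36 \left(x + 1\right)} - \frac{1}{84 \left(x - 3\right)}; each piece integrates to a log, atan, or power term.
Check: d/dx[\frac{- 3 \log{\left(x - 3 \right)} + 7 \log{\left(x + 1 \right)} - 4 \log{\left(x + 4 \right)}}{252}] = - \frac{1}{3 x^{3} + 6 x^{2} - 33 x - 36}, which equals f(x).

F(x) = \frac{- 3 \log{\left(x - 3 \right)} + 7 \log{\left(x + 1 \right)} - 4 \log{\left(x + 4 \right)}}{252} + C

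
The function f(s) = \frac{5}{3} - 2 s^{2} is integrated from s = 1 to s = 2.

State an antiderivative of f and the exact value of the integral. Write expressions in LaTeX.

Differentiate the proposed F(s) back; it has to land on f(s) exactly.
F(s) = - \frac{2 s^{3}}{3} + \frac{5 s}{3} is an antiderivative of f.
Check: d/ds[- \frac{2 s^{3}}{3} + \frac{5 s}{3}] = \frac{5}{3} - 2 s^{2} = f(s).
F(2) = -2; F(1) = 1.
Integral = F(2) - F(1) = -3.

Antiderivative: F(s) = - \frac{2 s^{3}}{3} + \frac{5 s}{3}; value = -3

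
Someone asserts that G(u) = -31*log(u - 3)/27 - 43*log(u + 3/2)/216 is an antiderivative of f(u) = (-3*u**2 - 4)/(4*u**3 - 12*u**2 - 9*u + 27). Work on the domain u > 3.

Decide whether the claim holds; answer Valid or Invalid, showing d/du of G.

d/du[G] = (-97*u - 81)/(72*u**2 - 108*u - 324)
d/du[G] - f(u) = -43/(72*u - 108) != 0.

Invalid: d/du[G] - f = -43/(72*u - 108), which is not 0.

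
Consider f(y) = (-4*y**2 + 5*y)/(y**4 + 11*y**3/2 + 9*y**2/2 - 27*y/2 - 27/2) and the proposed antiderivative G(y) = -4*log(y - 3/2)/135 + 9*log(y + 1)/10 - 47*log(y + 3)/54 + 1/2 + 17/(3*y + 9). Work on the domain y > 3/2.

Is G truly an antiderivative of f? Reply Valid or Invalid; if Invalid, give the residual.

Valid. The derivative of G reproduces f.

d/dy[G] = (-8*y**2 + 10*y)/(2*y**4 + 11*y**3 + 9*y**2 - 27*y - 27)
This equals f(y) exactly, so the claim holds.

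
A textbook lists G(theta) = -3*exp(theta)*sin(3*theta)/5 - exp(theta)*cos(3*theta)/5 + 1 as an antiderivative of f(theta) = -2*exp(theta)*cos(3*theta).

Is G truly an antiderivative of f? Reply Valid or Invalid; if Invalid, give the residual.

d/dtheta[G] = -2*exp(theta)*cos(3*theta)
This equals f(theta) exactly, so the claim holds.

Valid - the claim checks out under differentiation.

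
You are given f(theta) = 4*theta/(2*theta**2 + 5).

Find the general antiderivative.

The substitution u = theta**2 + 5/2 works: f is exactly (dF/du)*(du/dtheta) for that inner function.
Check: d/dtheta[log(theta**2 + 5/2)] = 4*theta/(2*theta**2 + 5) = f(theta).

F(theta) = log(theta**2 + 5/2) + C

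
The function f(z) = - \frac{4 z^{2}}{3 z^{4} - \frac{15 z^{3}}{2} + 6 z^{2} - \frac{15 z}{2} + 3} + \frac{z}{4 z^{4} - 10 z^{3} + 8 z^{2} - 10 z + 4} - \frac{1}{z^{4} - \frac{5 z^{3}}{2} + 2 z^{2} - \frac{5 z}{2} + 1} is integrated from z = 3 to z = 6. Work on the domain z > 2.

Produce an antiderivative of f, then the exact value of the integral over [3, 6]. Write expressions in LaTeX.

The denominator factors as 6 \left(z - 2\right) \left(2 z - 1\right) \left(z^{2} + 1\right); partial fractions split f into directly integrable pieces: \frac{4 z - 3}{30 \left(z^{2} + 1\right)} + \frac{58}{45 \left(2 z - 1\right)} - \frac{7}{9 \left(z - 2\right)}.
F(z) = - \frac{7 \log{\left(z - 2 \right)}}{9} + \frac{29 \log{\left(z - \frac{1}{2} \right)}}{45} + \frac{\log{\left(z^{2} + 1 \right)}}{15} - \frac{\operatorname{atan}{\left(z \right)}}{10} is an antiderivative of f.
Check: d/dz[- \frac{7 \log{\left(z - 2 \right)}}{9} + \frac{29 \log{\left(z - \frac{1}{2} \right)}}{45} + \frac{\log{\left(z^{2} + 1 \right)}}{15} - \frac{\operatorname{atan}{\left(z \right)}}{10}] = \frac{- 16 z^{2} + 3 z - 12}{12 z^{4} - 30 z^{3} + 24 z^{2} - 30 z + 12}, which equals f(z).
F(6) = - \frac{7 \log{\left(4 \right)}}{9} - \frac{\operatorname{atan}{\left(6 \right)}}{10} + \frac{\log{\left(37 \right)}}{15} + \frac{29 \log{\left(\frac{11}{2} \right)}}{45}; F(3) = - \frac{\operatorname{atan}{\left(3 \right)}}{10} + \frac{\log{\left(10 \right)}}{15} + \frac{29 \log{\left(\frac{5}{2} \right)}}{45}.
Integral = F(6) - F(3) = - \frac{7 \log{\left(4 \right)}}{9} - \frac{29 \log{\left(\frac{5}{2} \right)}}{45} - \frac{\log{\left(10 \right)}}{15} - \frac{\operatorname{atan}{\left(6 \right)}}{10} + \frac{\operatorname{atan}{\left(3 \right)}}{10} + \frac{\log{\left(37 \right)}}{15} + \frac{29 \log{\left(\frac{11}{2} \right)}}{45}.

Antiderivative: F(z) = - \frac{7 \log{\left(z - 2 \right)}}{9} + \frac{29 \log{\left(z - \frac{1}{2} \right)}}{45} + \frac{\log{\left(z^{2} + 1 \right)}}{15} - \frac{\operatorname{atan}{\left(z \right)}}{10}; value = - \frac{7 \log{\left(4 \right)}}{9} - \frac{29 \log{\left(\frac{5}{2} \right)}}{45} - \frac{\log{\left(10 \right)}}{15} - \frac{\operatorname{atan}{\left(6 \right)}}{10} + \frac{\operatorname{atan}{\left(3 \right)}}{10} + \frac{\log{\left(37 \right)}}{15} + \frac{29 \log{\left(\frac{11}{2} \right)}}{45}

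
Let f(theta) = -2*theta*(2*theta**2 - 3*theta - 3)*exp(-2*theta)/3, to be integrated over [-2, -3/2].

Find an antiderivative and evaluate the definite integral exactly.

Antiderivative: F(theta) = (4*theta**3 - 6*theta - 3)*exp(-2*theta)/6; value = -5*exp(3)/4 + 23*exp(4)/6

Recognize the product-rule pattern: f = u'v + uv' with u = 2*theta**3/3 - theta - 1/2, v = exp(-2*theta), so integration by parts undoes it.
F(theta) = (4*theta**3 - 6*theta - 3)*exp(-2*theta)/6 is an antiderivative of f.
Check: d/dtheta[(4*theta**3 - 6*theta - 3)*exp(-2*theta)/6] = (-4*theta**3 + 6*theta**2 + 6*theta)*exp(-2*theta)/3, which equals f(theta).
F(-3/2) = -5*exp(3)/4; F(-2) = -23*exp(4)/6.
Integral = F(-3/2) - F(-2) = -5*exp(3)/4 + 23*exp(4)/6.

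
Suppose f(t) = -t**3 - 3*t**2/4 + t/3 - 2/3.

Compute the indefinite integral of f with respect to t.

The integrand splits into summands that can be handled one at a time.
Check: d/dt[t*(-3*t**3 - 3*t**2 + 2*t - 8)/12] = -t**3 - 3*t**2/4 + t/3 - 2/3 = f(t).

F(t) = t*(-3*t**3 - 3*t**2 + 2*t - 8)/12 + C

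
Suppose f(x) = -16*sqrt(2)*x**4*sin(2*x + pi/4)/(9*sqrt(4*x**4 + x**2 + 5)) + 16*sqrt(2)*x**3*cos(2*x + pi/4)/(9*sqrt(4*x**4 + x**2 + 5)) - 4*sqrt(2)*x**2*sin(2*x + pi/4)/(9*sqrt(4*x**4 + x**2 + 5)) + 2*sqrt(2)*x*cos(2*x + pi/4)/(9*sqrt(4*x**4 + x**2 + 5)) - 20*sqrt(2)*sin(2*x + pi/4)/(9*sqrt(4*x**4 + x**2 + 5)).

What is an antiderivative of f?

f has the shape u'v + uv' for u = 4*sqrt(2*x**4 + x**2/2 + 5/2)/9 and v = cos(2*x + pi/4) — it is the derivative of the product u*v.
Check: d/dx[2*sqrt(2)*sqrt(4*x**4 + x**2 + 5)*cos(2*x + pi/4)/9] = (-16*sqrt(2)*x**4*sin(2*x + pi/4) + 16*sqrt(2)*x**3*cos(2*x + pi/4) - 4*sqrt(2)*x**2*sin(2*x + pi/4) + 2*sqrt(2)*x*cos(2*x + pi/4) - 20*sqrt(2)*sin(2*x + pi/4))/(9*sqrt(4*x**4 + x**2 + 5)), which equals f(x).

An antiderivative is F(x) = 2*sqrt(2)*sqrt(4*x**4 + x**2 + 5)*cos(2*x + pi/4)/9.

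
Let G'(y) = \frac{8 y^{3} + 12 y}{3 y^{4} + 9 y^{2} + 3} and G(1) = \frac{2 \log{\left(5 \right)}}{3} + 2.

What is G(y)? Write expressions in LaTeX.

The substitution u = y^{4} + 3 y^{2} + 1 works: G'(y) is exactly (dG/du)*(du/dy) for that inner function.
A general antiderivative is \frac{2 \log{\left(y^{4} + 3 y^{2} + 1 \right)}}{3} + C.
The condition gives C = \frac{2 \log{\left(5 \right)}}{3} + 2 - (\frac{2 \log{\left(5 \right)}}{3}) = 2.
So G(y) = \frac{2 \log{\left(y^{4} + 3 y^{2} + 1 \right)}}{3} + 2.
Check: d/dy[\frac{2 \log{\left(y^{4} + 3 y^{2} + 1 \right)}}{3} + 2] = \frac{8 y^{3} + 12 y}{3 y^{4} + 9 y^{2} + 3} = G'(y).

G(y) = \frac{2 \log{\left(y^{4} + 3 y^{2} + 1 \right)}}{3} + 2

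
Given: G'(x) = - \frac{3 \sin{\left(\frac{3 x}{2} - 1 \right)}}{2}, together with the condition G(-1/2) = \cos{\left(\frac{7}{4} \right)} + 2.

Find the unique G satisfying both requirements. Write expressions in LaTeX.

G(x) = \cos{\left(\frac{3 x}{2} - 1 \right)} + 2

The proposed G(x) is checked by its d/dx: the result must match the given G'(x).
A general antiderivative is \cos{\left(\frac{3 x}{2} - 1 \right)} + C.
The condition gives C = \cos{\left(\frac{7}{4} \right)} + 2 - (\cos{\left(\frac{7}{4} \right)}) = 2.
So G(x) = \cos{\left(\frac{3 x}{2} - 1 \right)} + 2.
Check: d/dx[\cos{\left(\frac{3 x}{2} - 1 \right)} + 2] = - \frac{3 \sin{\left(\frac{3 x}{2} - 1 \right)}}{2} = G'(x).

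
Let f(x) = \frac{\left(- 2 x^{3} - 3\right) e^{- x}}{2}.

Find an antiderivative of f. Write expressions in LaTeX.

Recognize the product-rule pattern: f = u'v + uv' with u = x^{3} + 3 x^{2} + 6 x + \frac{15}{2}, v = e^{- x}, so integration by parts undoes it.
Check: d/dx[\frac{\left(2 x^{3} + 6 x^{2} + 12 x + 15\right) e^{- x}}{2}] = \frac{\left(- 2 x^{3} - 3\right) e^{- x}}{2} = f(x).

An antiderivative is F(x) = \frac{\left(2 x^{3} + 6 x^{2} + 12 x + 15\right) e^{- x}}{2}.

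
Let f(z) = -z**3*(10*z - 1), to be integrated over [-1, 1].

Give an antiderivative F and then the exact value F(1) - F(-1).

Since d/dz undoes antidifferentiation here, F'(z) = f(z) is required of F(z).
F(z) = -z**4*(8*z - 1)/4 is an antiderivative of f.
Check: d/dz[-z**4*(8*z - 1)/4] = -10*z**4 + z**3, which equals f(z).
F(1) = -7/4; F(-1) = 9/4.
Integral = F(1) - F(-1) = -4.

Antiderivative: F(z) = -z**4*(8*z - 1)/4; value = -4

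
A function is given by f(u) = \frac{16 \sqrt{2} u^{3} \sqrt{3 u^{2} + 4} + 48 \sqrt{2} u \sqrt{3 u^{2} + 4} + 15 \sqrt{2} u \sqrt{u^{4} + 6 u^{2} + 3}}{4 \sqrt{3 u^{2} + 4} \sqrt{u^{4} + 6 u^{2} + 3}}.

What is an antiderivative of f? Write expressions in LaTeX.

For F(u) to be correct the identity F'(u) - f(u) = 0 must hold.
Check: d/du[\frac{\sqrt{2} \left(5 \sqrt{3 u^{2} + 4} + 8 \sqrt{u^{4} + 6 u^{2} + 3}\right)}{4}] = \frac{16 \sqrt{2} u^{3} \sqrt{3 u^{2} + 4} + 48 \sqrt{2} u \sqrt{3 u^{2} + 4} + 15 \sqrt{2} u \sqrt{u^{4} + 6 u^{2} + 3}}{4 \sqrt{3 u^{2} + 4} \sqrt{u^{4} + 6 u^{2} + 3}} = f(u).

An antiderivative is F(u) = \frac{\sqrt{2} \left(5 \sqrt{3 u^{2} + 4} + 8 \sqrt{u^{4} + 6 u^{2} + 3}\right)}{4}.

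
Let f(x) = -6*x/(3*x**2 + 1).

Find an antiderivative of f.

The substitution u = 2*x**2 + 2/3 works: f is exactly (dF/du)*(du/dx) for that inner function.
Check: d/dx[-log(2*x**2 + 2/3)] = -6*x/(3*x**2 + 1) = f(x).

An antiderivative is F(x) = -log(2*x**2 + 2/3).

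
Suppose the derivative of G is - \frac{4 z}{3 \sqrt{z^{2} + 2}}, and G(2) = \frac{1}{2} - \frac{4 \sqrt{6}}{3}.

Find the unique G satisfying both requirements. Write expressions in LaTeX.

G(z) = - \frac{8 \sqrt{z^{2} + 2} - 3}{6}

G'(z) matches the chain-rule pattern g'(h)*h' with inner function h(z) = z^{2} + 2; substituting u = h(z) collapses the integral.
A general antiderivative is - \frac{4 \sqrt{z^{2} + 2}}{3} + C.
The condition gives C = \frac{1}{2} - \frac{4 \sqrt{6}}{3} - (- \frac{4 \sqrt{6}}{3}) = \frac{1}{2}.
So G(z) = - \frac{8 \sqrt{z^{2} + 2} - 3}{6}.
Check: d/dz[- \frac{8 \sqrt{z^{2} + 2} - 3}{6}] = - \frac{4 z}{3 \sqrt{z^{2} + 2}} = G'(z).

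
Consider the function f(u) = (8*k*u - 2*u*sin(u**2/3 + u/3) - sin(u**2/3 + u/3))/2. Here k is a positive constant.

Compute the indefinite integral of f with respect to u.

F(u) = 2*k*u**2 + 3*cos(u**2/3 + u/3)/2 + C

An antiderivative F(u) passes only if d/du[F] lands on f(u) exactly.
Check: d/du[2*k*u**2 + 3*cos(u**2/3 + u/3)/2] = 4*k*u - u*sin(u**2/3 + u/3) - sin(u**2/3 + u/3)/2, which equals f(u).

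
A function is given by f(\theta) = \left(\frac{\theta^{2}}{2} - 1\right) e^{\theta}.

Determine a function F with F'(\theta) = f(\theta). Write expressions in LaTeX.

An antiderivative is F(\theta) = \frac{\theta^{2} e^{\theta}}{2} - \theta e^{\theta}.

Recognize the product-rule pattern: f = u'v + uv' with u = \frac{\theta^{2}}{2} - \theta, v = e^{\theta}, so integration by parts undoes it.
Check: d/d\theta[\frac{\theta^{2} e^{\theta}}{2} - \theta e^{\theta}] = \frac{\theta^{2} e^{\theta}}{2} - e^{\theta}, which equals f(\theta).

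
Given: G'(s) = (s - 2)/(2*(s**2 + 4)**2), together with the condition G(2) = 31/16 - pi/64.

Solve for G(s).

G(s) = (32*s**2 - 2*s - (s**2 + 4)*atan(s/2) + 124)/(16*(s**2 + 4))

Differentiate the proposed G(s) back; it has to land on the given G'(s).
A general antiderivative is (-s - 2)/(8*s**2 + 32) - atan(s/2)/16 + C.
The condition gives C = 31/16 - pi/64 - (-1/16 - pi/64) = 2.
So G(s) = (32*s**2 - 2*s - (s**2 + 4)*atan(s/2) + 124)/(16*(s**2 + 4)).
Check: d/ds[(32*s**2 - 2*s - (s**2 + 4)*atan(s/2) + 124)/(16*(s**2 + 4))] = (s - 2)/(2*s**4 + 16*s**2 + 32), which equals G'(s).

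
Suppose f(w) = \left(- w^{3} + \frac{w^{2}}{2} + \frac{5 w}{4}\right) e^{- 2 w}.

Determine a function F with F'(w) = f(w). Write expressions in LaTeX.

An antiderivative is F(w) = \frac{\left(8 w^{3} + 8 w^{2} - 2 w - 1\right) e^{- 2 w}}{16}.

Recognize the product-rule pattern: f = u'v + uv' with u = \frac{w^{3}}{2} + \frac{w^{2}}{2} - \frac{w}{8} - \frac{1}{16}, v = e^{- 2 w}, so integration by parts undoes it.
Check: d/dw[\frac{\left(8 w^{3} + 8 w^{2} - 2 w - 1\right) e^{- 2 w}}{16}] = \frac{\left(- 4 w^{3} + 2 w^{2} + 5 w\right) e^{- 2 w}}{4}, which equals f(w).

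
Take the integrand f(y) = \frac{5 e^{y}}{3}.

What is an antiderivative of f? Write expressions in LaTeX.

Check any antiderivative F(y) by computing F'(y) and comparing it with f(y).
Check: d/dy[\frac{5 e^{y}}{3}] = \frac{5 e^{y}}{3} = f(y).

An antiderivative is F(y) = \frac{5 e^{y}}{3}.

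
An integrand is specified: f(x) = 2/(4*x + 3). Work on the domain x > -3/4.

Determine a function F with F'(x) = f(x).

An antiderivative is F(x) = log(4*x + 3)/2.

Check any antiderivative F(x) by computing F'(x) and comparing it with f(x).
Check: d/dx[log(4*x + 3)/2] = 2/(4*x + 3) = f(x).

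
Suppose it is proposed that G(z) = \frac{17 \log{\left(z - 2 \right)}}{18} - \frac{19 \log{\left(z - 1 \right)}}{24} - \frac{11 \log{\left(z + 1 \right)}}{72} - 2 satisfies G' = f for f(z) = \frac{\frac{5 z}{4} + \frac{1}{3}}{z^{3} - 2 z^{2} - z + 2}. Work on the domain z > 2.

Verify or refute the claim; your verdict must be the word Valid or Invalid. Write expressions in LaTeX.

d/dz[G] = \frac{15 z + 4}{12 z^{3} - 24 z^{2} - 12 z + 24}
This equals f(z) exactly, so the claim holds.

Valid: G'(z) = f(z).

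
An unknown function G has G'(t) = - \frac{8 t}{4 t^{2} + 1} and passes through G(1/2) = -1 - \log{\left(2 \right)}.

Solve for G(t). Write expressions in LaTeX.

G'(t) matches the chain-rule pattern g'(h)*h' with inner function h(t) = 4 t^{2} + 1; substituting u = h(t) collapses the integral.
A general antiderivative is - \log{\left(4 t^{2} + 1 \right)} + C.
The condition gives C = -1 - \log{\left(2 \right)} - (- \log{\left(2 \right)}) = -1.
So G(t) = - \log{\left(4 t^{2} + 1 \right)} - 1.
Check: d/dt[- \log{\left(4 t^{2} + 1 \right)} - 1] = - \frac{8 t}{4 t^{2} + 1} = G'(t).

G(t) = - \log{\left(4 t^{2} + 1 \right)} - 1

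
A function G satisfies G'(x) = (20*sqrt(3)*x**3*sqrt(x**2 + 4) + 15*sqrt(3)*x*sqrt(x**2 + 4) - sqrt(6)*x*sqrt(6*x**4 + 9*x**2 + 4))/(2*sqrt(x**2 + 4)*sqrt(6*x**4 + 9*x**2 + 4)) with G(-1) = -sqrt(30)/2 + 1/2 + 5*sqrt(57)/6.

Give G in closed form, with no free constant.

Differentiate the proposed G(x) back; it has to land on the given G'(x).
A general antiderivative is -sqrt(3*x**2/2 + 6) + 5*sqrt(2*x**4 + 3*x**2 + 4/3)/2 + C.
The condition gives C = -sqrt(30)/2 + 1/2 + 5*sqrt(57)/6 - (-sqrt(30)/2 + 5*sqrt(57)/6) = 1/2.
So G(x) = -sqrt(3*x**2/2 + 6) + 5*sqrt(2*x**4 + 3*x**2 + 4/3)/2 + 1/2.
Check: d/dx[-sqrt(3*x**2/2 + 6) + 5*sqrt(2*x**4 + 3*x**2 + 4/3)/2 + 1/2] = (20*sqrt(3)*x**3*sqrt(x**2 + 4) + 15*sqrt(3)*x*sqrt(x**2 + 4) - sqrt(6)*x*sqrt(6*x**4 + 9*x**2 + 4))/(2*sqrt(x**2 + 4)*sqrt(6*x**4 + 9*x**2 + 4)) = G'(x).

G(x) = -sqrt(3*x**2/2 + 6) + 5*sqrt(2*x**4 + 3*x**2 + 4/3)/2 + 1/2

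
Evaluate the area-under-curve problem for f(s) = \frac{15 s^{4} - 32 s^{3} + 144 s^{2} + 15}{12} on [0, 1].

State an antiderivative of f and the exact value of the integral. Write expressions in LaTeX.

Recover f(s) by differentiating a candidate F(s); any mismatch rules it out.
F(s) = \frac{s^{5}}{4} - \frac{2 s^{4}}{3} + 4 s^{3} + \frac{5 s}{4} is an antiderivative of f.
Check: d/ds[\frac{s^{5}}{4} - \frac{2 s^{4}}{3} + 4 s^{3} + \frac{5 s}{4}] = \frac{5 s^{4}}{4} - \frac{8 s^{3}}{3} + 12 s^{2} + \frac{5}{4}, which equals f(s).
F(1) = \frac{29}{6}; F(0) = 0.
Integral = F(1) - F(0) = \frac{29}{6}.

Antiderivative: F(s) = \frac{s^{5}}{4} - \frac{2 s^{4}}{3} + 4 s^{3} + \frac{5 s}{4}; value = \frac{29}{6}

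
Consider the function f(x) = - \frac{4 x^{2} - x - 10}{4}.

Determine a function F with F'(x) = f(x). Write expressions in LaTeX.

An antiderivative is F(x) = - \frac{x^{3}}{3} + \frac{x^{2}}{8} + \frac{5 x}{2}.

Any candidate F(x) must reproduce f(x) exactly when differentiated.
Check: d/dx[- \frac{x^{3}}{3} + \frac{x^{2}}{8} + \frac{5 x}{2}] = - x^{2} + \frac{x}{4} + \frac{5}{2}, which equals f(x).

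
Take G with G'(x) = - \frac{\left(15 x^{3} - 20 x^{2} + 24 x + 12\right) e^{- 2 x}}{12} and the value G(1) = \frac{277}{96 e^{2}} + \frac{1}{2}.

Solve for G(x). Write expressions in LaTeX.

G(x) = \frac{\left(60 x^{3} + 10 x^{2} + 106 x + 48 e^{2 x} + 101\right) e^{- 2 x}}{96}

G'(x) has the shape u'v + uv' for u = \frac{5 x^{3}}{8} + \frac{5 x^{2}}{48} + \frac{53 x}{48} + \frac{101}{96} and v = e^{- 2 x} — it is the derivative of the product u*v.
A general antiderivative is \frac{\left(60 x^{3} + 10 x^{2} + 106 x + 101\right) e^{- 2 x}}{96} + C.
The condition gives C = \frac{277}{96 e^{2}} + \frac{1}{2} - (\frac{277}{96 e^{2}}) = \frac{1}{2}.
So G(x) = \frac{\left(60 x^{3} + 10 x^{2} + 106 x + 48 e^{2 x} + 101\right) e^{- 2 x}}{96}.
Check: d/dx[\frac{\left(60 x^{3} + 10 x^{2} + 106 x + 48 e^{2 x} + 101\right) e^{- 2 x}}{96}] = \frac{\left(- 15 x^{3} + 20 x^{2} - 24 x - 12\right) e^{- 2 x}}{12}, which equals G'(x).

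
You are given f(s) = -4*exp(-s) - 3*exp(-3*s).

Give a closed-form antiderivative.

An antiderivative is F(s) = (4*exp(2*s) + 1)*exp(-3*s).

The integrand splits into summands that can be handled one at a time.
Check: d/ds[(4*exp(2*s) + 1)*exp(-3*s)] = (-4*exp(2*s) - 3)*exp(-3*s), which equals f(s).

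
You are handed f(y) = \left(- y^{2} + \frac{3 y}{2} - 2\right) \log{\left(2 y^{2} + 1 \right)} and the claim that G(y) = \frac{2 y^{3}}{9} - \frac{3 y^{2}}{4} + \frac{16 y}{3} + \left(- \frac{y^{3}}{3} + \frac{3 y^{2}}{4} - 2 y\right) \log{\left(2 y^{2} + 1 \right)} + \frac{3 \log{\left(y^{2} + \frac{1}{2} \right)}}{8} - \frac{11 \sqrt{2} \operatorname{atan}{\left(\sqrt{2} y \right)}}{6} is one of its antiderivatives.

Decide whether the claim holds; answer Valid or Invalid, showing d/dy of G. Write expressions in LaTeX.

Invalid: d/dy[G] - f = \frac{5}{3}, which is not 0.

d/dy[G] = - y^{2} \log{\left(2 y^{2} + 1 \right)} + \frac{3 y \log{\left(2 y^{2} + 1 \right)}}{2} - 2 \log{\left(2 y^{2} + 1 \right)} + \frac{5}{3}
d/dy[G] - f(y) = \frac{5}{3} != 0.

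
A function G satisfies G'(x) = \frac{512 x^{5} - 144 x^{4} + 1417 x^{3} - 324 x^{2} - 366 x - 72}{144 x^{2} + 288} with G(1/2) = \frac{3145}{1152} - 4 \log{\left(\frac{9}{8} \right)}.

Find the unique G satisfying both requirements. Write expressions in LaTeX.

Whatever form G(x) takes, its d/dx must return the stated G'(x).
A general antiderivative is \frac{\left(- \frac{4 x^{2}}{3} + \frac{x}{4} - 1\right)^{2}}{2} - 4 \log{\left(\frac{x^{2}}{2} + 1 \right)} + C.
The condition gives C = \frac{3145}{1152} - 4 \log{\left(\frac{9}{8} \right)} - (\frac{841}{1152} - 4 \log{\left(\frac{9}{8} \right)}) = 2.
So G(x) = \frac{\left(- 16 x^{2} + 3 x - 12\right)^{2} - 1152 \log{\left(\frac{x^{2}}{2} + 1 \right)} + 576}{288}.
Check: d/dx[\frac{\left(- 16 x^{2} + 3 x - 12\right)^{2} - 1152 \log{\left(\frac{x^{2}}{2} + 1 \right)} + 576}{288}] = \frac{512 x^{5} - 144 x^{4} + 1417 x^{3} - 324 x^{2} - 366 x - 72}{144 x^{2} + 288} = G'(x).

G(x) = \frac{\left(- 16 x^{2} + 3 x - 12\right)^{2} - 1152 \log{\left(\frac{x^{2}}{2} + 1 \right)} + 576}{288}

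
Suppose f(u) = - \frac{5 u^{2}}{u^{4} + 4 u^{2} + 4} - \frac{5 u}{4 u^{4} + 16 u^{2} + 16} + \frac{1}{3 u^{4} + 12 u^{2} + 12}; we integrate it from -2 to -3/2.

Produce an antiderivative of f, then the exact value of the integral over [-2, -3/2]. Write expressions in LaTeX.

Antiderivative: F(u) = - \frac{- 62 u - 15}{24 u^{2} + 48} - \frac{29 \sqrt{2} \operatorname{atan}{\left(\frac{\sqrt{2} u}{2} \right)}}{24}; value = - \frac{29 \sqrt{2} \operatorname{atan}{\left(\sqrt{2} \right)}}{24} - \frac{19}{2448} + \frac{29 \sqrt{2} \operatorname{atan}{\left(\frac{3 \sqrt{2}}{4} \right)}}{24}

Integrate term by term and add the pieces.
F(u) = - \frac{- 62 u - 15}{24 u^{2} + 48} - \frac{29 \sqrt{2} \operatorname{atan}{\left(\frac{\sqrt{2} u}{2} \right)}}{24} is an antiderivative of f.
Check: d/du[- \frac{- 62 u - 15}{24 u^{2} + 48} - \frac{29 \sqrt{2} \operatorname{atan}{\left(\frac{\sqrt{2} u}{2} \right)}}{24}] = \frac{- 60 u^{2} - 15 u + 4}{12 u^{4} + 48 u^{2} + 48}, which equals f(u).
F(-3/2) = - \frac{13}{17} + \frac{29 \sqrt{2} \operatorname{atan}{\left(\frac{3 \sqrt{2}}{4} \right)}}{24}; F(-2) = - \frac{109}{144} + \frac{29 \sqrt{2} \operatorname{atan}{\left(\sqrt{2} \right)}}{24}.
Integral = F(-3/2) - F(-2) = - \frac{29 \sqrt{2} \operatorname{atan}{\left(\sqrt{2} \right)}}{24} - \frac{19}{2448} + \frac{29 \sqrt{2} \operatorname{atan}{\left(\frac{3 \sqrt{2}}{4} \right)}}{24}.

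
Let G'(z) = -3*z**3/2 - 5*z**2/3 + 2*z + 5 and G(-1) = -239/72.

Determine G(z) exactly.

G(z) = -3*z**4/8 - 5*z**3/9 + z**2 + 5*z + 1/2

The integrand splits into summands that can be handled one at a time.
A general antiderivative is -3*z**4/8 - 5*z**3/9 + z**2 + 5*z + C.
The condition gives C = -239/72 - (-275/72) = 1/2.
So G(z) = -3*z**4/8 - 5*z**3/9 + z**2 + 5*z + 1/2.
Check: d/dz[-3*z**4/8 - 5*z**3/9 + z**2 + 5*z + 1/2] = -3*z**3/2 - 5*z**2/3 + 2*z + 5 = G'(z).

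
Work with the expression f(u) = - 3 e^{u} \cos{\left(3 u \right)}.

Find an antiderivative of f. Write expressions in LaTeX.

Whatever form F(u) takes, F'(u) = f(u) is non-negotiable.
Check: d/du[- \frac{9 e^{u} \sin{\left(3 u \right)}}{10} - \frac{3 e^{u} \cos{\left(3 u \right)}}{10}] = - 3 e^{u} \cos{\left(3 u \right)} = f(u).

An antiderivative is F(u) = - \frac{9 e^{u} \sin{\left(3 u \right)}}{10} - \frac{3 e^{u} \cos{\left(3 u \right)}}{10}.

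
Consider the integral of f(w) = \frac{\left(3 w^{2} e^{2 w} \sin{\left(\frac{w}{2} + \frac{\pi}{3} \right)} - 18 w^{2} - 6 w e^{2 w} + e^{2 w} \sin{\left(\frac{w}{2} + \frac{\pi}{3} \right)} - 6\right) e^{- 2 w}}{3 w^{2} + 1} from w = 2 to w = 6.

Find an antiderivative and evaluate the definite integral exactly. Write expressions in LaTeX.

A candidate is checked by its d/dw: the result must match f(w).
F(w) = - \left(e^{2 w} \log{\left(3 w^{2} + 1 \right)} + 2 e^{2 w} \cos{\left(\frac{w}{2} + \frac{\pi}{3} \right)} - 3\right) e^{- 2 w} is an antiderivative of f.
Check: d/dw[- \left(e^{2 w} \log{\left(3 w^{2} + 1 \right)} + 2 e^{2 w} \cos{\left(\frac{w}{2} + \frac{\pi}{3} \right)} - 3\right) e^{- 2 w}] = \frac{3 w^{2} e^{2 w} \sin{\left(\frac{w}{2} + \frac{\pi}{3} \right)} - 18 w^{2} - 6 w e^{2 w} + e^{2 w} \sin{\left(\frac{w}{2} + \frac{\pi}{3} \right)} - 6}{3 w^{2} e^{2 w} + e^{2 w}}, which equals f(w).
F(6) = - \log{\left(109 \right)} + \frac{3}{e^{12}} - 2 \cos{\left(\frac{\pi}{3} + 3 \right)}; F(2) = - \log{\left(13 \right)} + \frac{3}{e^{4}} - 2 \cos{\left(1 + \frac{\pi}{3} \right)}.
Integral = F(6) - F(2) = - \log{\left(109 \right)} + 2 \cos{\left(1 + \frac{\pi}{3} \right)} - \frac{3}{e^{4}} + \frac{3}{e^{12}} - 2 \cos{\left(\frac{\pi}{3} + 3 \right)} + \log{\left(13 \right)}.

Antiderivative: F(w) = - \left(e^{2 w} \log{\left(3 w^{2} + 1 \right)} + 2 e^{2 w} \cos{\left(\frac{w}{2} + \frac{\pi}{3} \right)} - 3\right) e^{- 2 w}; value = - \log{\left(109 \right)} + 2 \cos{\left(1 + \frac{\pi}{3} \right)} - \frac{3}{e^{4}} + \frac{3}{e^{12}} - 2 \cos{\left(\frac{\pi}{3} + 3 \right)} + \log{\left(13 \right)}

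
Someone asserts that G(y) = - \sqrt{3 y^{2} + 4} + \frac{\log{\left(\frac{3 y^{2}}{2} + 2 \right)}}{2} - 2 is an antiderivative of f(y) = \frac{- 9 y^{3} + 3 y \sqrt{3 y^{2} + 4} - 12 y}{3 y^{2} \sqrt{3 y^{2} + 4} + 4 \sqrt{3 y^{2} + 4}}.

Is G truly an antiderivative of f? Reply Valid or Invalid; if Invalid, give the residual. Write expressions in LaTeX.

Valid: G'(y) = f(y).

d/dy[G] = \frac{- 9 y^{3} + 3 y \sqrt{3 y^{2} + 4} - 12 y}{3 y^{2} \sqrt{3 y^{2} + 4} + 4 \sqrt{3 y^{2} + 4}}
This equals f(y) exactly, so the claim holds.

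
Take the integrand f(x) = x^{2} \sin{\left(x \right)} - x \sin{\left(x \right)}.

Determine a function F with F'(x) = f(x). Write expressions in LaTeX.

An antiderivative is F(x) = - x^{2} \cos{\left(x \right)} + 2 x \sin{\left(x \right)} + x \cos{\left(x \right)} - \sin{\left(x \right)} + 2 \cos{\left(x \right)}.

Integrate term by term and add the pieces.
Check: d/dx[- x^{2} \cos{\left(x \right)} + 2 x \sin{\left(x \right)} + x \cos{\left(x \right)} - \sin{\left(x \right)} + 2 \cos{\left(x \right)}] = x^{2} \sin{\left(x \right)} - x \sin{\left(x \right)} = f(x).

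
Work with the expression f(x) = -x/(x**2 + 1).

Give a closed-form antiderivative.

f matches the chain-rule pattern g'(h)*h' with inner function h(x) = x**2 + 1; substituting u = h(x) collapses the integral.
Check: d/dx[-log(x**2 + 1)/2] = -x/(x**2 + 1) = f(x).

An antiderivative is F(x) = -log(x**2 + 1)/2.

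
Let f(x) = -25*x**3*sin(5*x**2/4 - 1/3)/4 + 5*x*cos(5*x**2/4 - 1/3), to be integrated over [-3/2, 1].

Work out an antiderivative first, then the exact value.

Antiderivative: F(x) = 5*x**2*cos(5*x**2/4 - 1/3)/2; value = 5*cos(11/12)/2 - 45*cos(119/48)/8

f has the shape u'v + uv' for u = 5*x**2/2 and v = cos(5*x**2/4 - 1/3) — it is the derivative of the product u*v.
F(x) = 5*x**2*cos(5*x**2/4 - 1/3)/2 is an antiderivative of f.
Check: d/dx[5*x**2*cos(5*x**2/4 - 1/3)/2] = -25*x**3*sin(5*x**2/4 - 1/3)/4 + 5*x*cos(5*x**2/4 - 1/3) = f(x).
F(1) = 5*cos(11/12)/2; F(-3/2) = 45*cos(119/48)/8.
Integral = F(1) - F(-3/2) = 5*cos(11/12)/2 - 45*cos(119/48)/8.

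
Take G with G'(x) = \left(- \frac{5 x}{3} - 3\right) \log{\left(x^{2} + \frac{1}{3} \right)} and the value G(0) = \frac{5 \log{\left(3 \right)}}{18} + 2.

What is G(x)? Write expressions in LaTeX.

G(x) = \frac{15 x^{2} + 3 x \left(- 5 x - 18\right) \log{\left(x^{2} + \frac{1}{3} \right)} + 108 x - 5 \log{\left(x^{2} + \frac{1}{3} \right)} - 36 \sqrt{3} \operatorname{atan}{\left(\sqrt{3} x \right)} + 36}{18}

Check a candidate G(x) by differentiating: d/dx[G] must match the given G'(x).
A general antiderivative is \frac{5 x^{2}}{6} + 6 x + \left(- \frac{5 x^{2}}{6} - 3 x\right) \log{\left(x^{2} + \frac{1}{3} \right)} - \frac{5 \log{\left(x^{2} + \frac{1}{3} \right)}}{18} - 2 \sqrt{3} \operatorname{atan}{\left(\sqrt{3} x \right)} + C.
The condition gives C = \frac{5 \log{\left(3 \right)}}{18} + 2 - (\frac{5 \log{\left(3 \right)}}{18}) = 2.
So G(x) = \frac{15 x^{2} + 3 x \left(- 5 x - 18\right) \log{\left(x^{2} + \frac{1}{3} \right)} + 108 x - 5 \log{\left(x^{2} + \frac{1}{3} \right)} - 36 \sqrt{3} \operatorname{atan}{\left(\sqrt{3} x \right)} + 36}{18}.
Check: d/dx[\frac{15 x^{2} + 3 x \left(- 5 x - 18\right) \log{\left(x^{2} + \frac{1}{3} \right)} + 108 x - 5 \log{\left(x^{2} + \frac{1}{3} \right)} - 36 \sqrt{3} \operatorname{atan}{\left(\sqrt{3} x \right)} + 36}{18}] = - \frac{5 x \log{\left(x^{2} + \frac{1}{3} \right)}}{3} - 3 \log{\left(x^{2} + \frac{1}{3} \right)}, which equals G'(x).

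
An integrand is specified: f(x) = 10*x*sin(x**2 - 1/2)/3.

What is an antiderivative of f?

An antiderivative is F(x) = -5*cos(x**2 - 1/2)/3.

The substitution u = x**2 - 1/2 works: f is exactly (dF/du)*(du/dx) for that inner function.
Check: d/dx[-5*cos(x**2 - 1/2)/3] = 10*x*sin(x**2 - 1/2)/3 = f(x).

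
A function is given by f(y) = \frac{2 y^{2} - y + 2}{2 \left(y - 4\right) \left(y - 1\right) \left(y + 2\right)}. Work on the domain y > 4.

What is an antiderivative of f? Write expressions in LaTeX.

An antiderivative is F(y) = \frac{5 \log{\left(y - 4 \right)} - \log{\left(y - 1 \right)} + 2 \log{\left(y + 2 \right)}}{6}.

The denominator factors as 2 \left(y - 4\right) \left(y - 1\right) \left(y + 2\right); partial fractions split f into directly integrable pieces: \frac{1}{3 \left(y + 2\right)} - \frac{1}{6 \left(y - 1\right)} + \frac{5}{6 \left(y - 4\right)}.
Check: d/dy[\frac{5 \log{\left(y - 4 \right)} - \log{\left(y - 1 \right)} + 2 \log{\left(y + 2 \right)}}{6}] = \frac{2 y^{2} - y + 2}{2 y^{3} - 6 y^{2} - 12 y + 16}, which equals f(y).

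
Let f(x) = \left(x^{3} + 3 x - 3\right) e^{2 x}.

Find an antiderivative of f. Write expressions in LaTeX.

An antiderivative is F(x) = \frac{\left(4 x^{3} - 6 x^{2} + 18 x - 21\right) e^{2 x}}{8}.

f has the shape u'v + uv' for u = \frac{x^{3}}{2} - \frac{3 x^{2}}{4} + \frac{9 x}{4} - \frac{21}{8} and v = e^{2 x} — it is the derivative of the product u*v.
Check: d/dx[\frac{\left(4 x^{3} - 6 x^{2} + 18 x - 21\right) e^{2 x}}{8}] = x^{3} e^{2 x} + 3 x e^{2 x} - 3 e^{2 x}, which equals f(x).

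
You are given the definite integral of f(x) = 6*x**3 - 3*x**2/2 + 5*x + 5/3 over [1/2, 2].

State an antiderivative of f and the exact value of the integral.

Antiderivative: F(x) = (9*x**4 - 3*x**3 + 15*x**2 + 10*x + 8)/6; value = 1019/32

Integrate term by term and add the pieces.
F(x) = (9*x**4 - 3*x**3 + 15*x**2 + 10*x + 8)/6 is an antiderivative of f.
Check: d/dx[(9*x**4 - 3*x**3 + 15*x**2 + 10*x + 8)/6] = 6*x**3 - 3*x**2/2 + 5*x + 5/3 = f(x).
F(2) = 104/3; F(1/2) = 271/96.
Integral = F(2) - F(1/2) = 1019/32.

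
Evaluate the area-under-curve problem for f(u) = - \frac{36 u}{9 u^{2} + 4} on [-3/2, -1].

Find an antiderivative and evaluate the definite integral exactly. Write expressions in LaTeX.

The substitution w = 3 u^{2} + \frac{4}{3} works: f is exactly (dF/dw)*(dw/du) for that inner function.
F(u) = - 2 \log{\left(3 u^{2} + \frac{4}{3} \right)} is an antiderivative of f.
Check: d/du[- 2 \log{\left(3 u^{2} + \frac{4}{3} \right)}] = - \frac{36 u}{9 u^{2} + 4} = f(u).
F(-1) = - 2 \log{\left(\frac{13}{3} \right)}; F(-3/2) = - 2 \log{\left(\frac{97}{12} \right)}.
Integral = F(-1) - F(-3/2) = - 2 \log{\left(\frac{13}{3} \right)} + 2 \log{\left(\frac{97}{12} \right)}.

Antiderivative: F(u) = - 2 \log{\left(3 u^{2} + \frac{4}{3} \right)}; value = - 2 \log{\left(\frac{13}{3} \right)} + 2 \log{\left(\frac{97}{12} \right)}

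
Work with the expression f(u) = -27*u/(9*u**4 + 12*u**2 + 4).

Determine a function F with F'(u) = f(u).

An antiderivative is F(u) = 3/(2*u**2 + 4/3).

The substitution w = 2*u**2 + 4/3 works: f is exactly (dF/dw)*(dw/du) for that inner function.
Check: d/du[3/(2*u**2 + 4/3)] = -27*u/(9*u**4 + 12*u**2 + 4) = f(u).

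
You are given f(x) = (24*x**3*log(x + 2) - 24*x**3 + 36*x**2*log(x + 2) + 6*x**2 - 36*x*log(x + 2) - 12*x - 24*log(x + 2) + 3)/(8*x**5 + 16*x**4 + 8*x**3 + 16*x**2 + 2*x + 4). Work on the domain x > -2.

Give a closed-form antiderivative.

Whatever form F(x) takes, F'(x) = f(x) is non-negotiable.
Check: d/dx[(-12*x*log(x + 2) + 3*log(x + 2))/(4*x**2 + 2)] = (24*x**3*log(x + 2) - 24*x**3 + 36*x**2*log(x + 2) + 6*x**2 - 36*x*log(x + 2) - 12*x - 24*log(x + 2) + 3)/(8*x**5 + 16*x**4 + 8*x**3 + 16*x**2 + 2*x + 4) = f(x).

An antiderivative is F(x) = (-12*x*log(x + 2) + 3*log(x + 2))/(4*x**2 + 2).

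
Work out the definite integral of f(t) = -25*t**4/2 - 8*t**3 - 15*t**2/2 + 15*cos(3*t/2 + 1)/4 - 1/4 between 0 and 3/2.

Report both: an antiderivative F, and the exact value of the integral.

The integrand splits into summands that can be handled one at a time.
F(t) = -5*t**5/2 - 2*t**4 - 5*t**3/2 - t/4 + 5*sin(3*t/2 + 1)/2 is an antiderivative of f.
Check: d/dt[-5*t**5/2 - 2*t**4 - 5*t**3/2 - t/4 + 5*sin(3*t/2 + 1)/2] = -25*t**4/2 - 8*t**3 - 15*t**2/2 + 15*cos(3*t/2 + 1)/4 - 1/4 = f(t).
F(3/2) = -2427/64 + 5*sin(13/4)/2; F(0) = 5*sin(1)/2.
Integral = F(3/2) - F(0) = -2427/64 - 5*sin(1)/2 + 5*sin(13/4)/2.

Antiderivative: F(t) = -5*t**5/2 - 2*t**4 - 5*t**3/2 - t/4 + 5*sin(3*t/2 + 1)/2; value = -2427/64 - 5*sin(1)/2 + 5*sin(13/4)/2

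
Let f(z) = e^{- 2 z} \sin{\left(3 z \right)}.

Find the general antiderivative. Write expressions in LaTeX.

F(z) = \frac{\left(- 2 \sin{\left(3 z \right)} - 3 \cos{\left(3 z \right)}\right) e^{- 2 z}}{13} + C

A candidate is checked by its d/dz: the result must match f(z).
Check: d/dz[\frac{\left(- 2 \sin{\left(3 z \right)} - 3 \cos{\left(3 z \right)}\right) e^{- 2 z}}{13}] = e^{- 2 z} \sin{\left(3 z \right)} = f(z).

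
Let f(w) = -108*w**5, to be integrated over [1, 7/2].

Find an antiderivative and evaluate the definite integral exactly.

Since d/dw undoes antidifferentiation here, F'(w) = f(w) is required of F(w).
F(w) = -18*w**6 is an antiderivative of f.
Check: d/dw[-18*w**6] = -108*w**5 = f(w).
F(7/2) = -1058841/32; F(1) = -18.
Integral = F(7/2) - F(1) = -1058265/32.

Antiderivative: F(w) = -18*w**6; value = -1058265/32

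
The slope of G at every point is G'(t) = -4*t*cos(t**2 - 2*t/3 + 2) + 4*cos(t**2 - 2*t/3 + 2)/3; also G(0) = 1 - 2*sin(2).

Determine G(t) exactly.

The substitution u = t**2 - 2*t/3 + 2 works: G'(t) is exactly (dG/du)*(du/dt) for that inner function.
A general antiderivative is -2*sin(t**2 - 2*t/3 + 2) + C.
The condition gives C = 1 - 2*sin(2) - (-2*sin(2)) = 1.
So G(t) = 1 - 2*sin(t**2 - 2*t/3 + 2).
Check: d/dt[1 - 2*sin(t**2 - 2*t/3 + 2)] = -4*t*cos(t**2 - 2*t/3 + 2) + 4*cos(t**2 - 2*t/3 + 2)/3 = G'(t).

G(t) = 1 - 2*sin(t**2 - 2*t/3 + 2)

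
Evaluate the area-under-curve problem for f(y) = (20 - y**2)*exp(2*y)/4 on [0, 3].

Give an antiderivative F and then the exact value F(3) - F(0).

Recognize the product-rule pattern: f = u'v + uv' with u = -y**2/8 + y/8 + 39/16, v = exp(2*y), so integration by parts undoes it.
F(y) = -(2*y**2 - 2*y - 39)*exp(2*y)/16 is an antiderivative of f.
Check: d/dy[-(2*y**2 - 2*y - 39)*exp(2*y)/16] = -y**2*exp(2*y)/4 + 5*exp(2*y), which equals f(y).
F(3) = 27*exp(6)/16; F(0) = 39/16.
Integral = F(3) - F(0) = -39/16 + 27*exp(6)/16.

Antiderivative: F(y) = -(2*y**2 - 2*y - 39)*exp(2*y)/16; value = -39/16 + 27*exp(6)/16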